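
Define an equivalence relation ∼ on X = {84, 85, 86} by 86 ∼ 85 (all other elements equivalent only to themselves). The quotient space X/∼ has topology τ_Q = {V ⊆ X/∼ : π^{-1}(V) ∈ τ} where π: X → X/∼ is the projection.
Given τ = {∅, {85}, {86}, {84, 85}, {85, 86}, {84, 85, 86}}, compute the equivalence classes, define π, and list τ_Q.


X/∼ = {[84], [85=86]}; |τ_Q| = 3.

Equivalence classes: [84], [85=86].
Quotient map π: X → X/∼ sends 84 ↦ [84], 85 ↦ [85=86], 86 ↦ [85=86].
For each subset V ⊆ X/∼, compute π^{-1}(V) ⊆ X and check whether π^{-1}(V) ∈ τ. V is open in τ_Q iff π^{-1}(V) ∈ τ.
  V = {}: π^{-1}(V) = ∅ ∈ τ ✓.
  V = {[84]}: π^{-1}(V) = {84} ∉ τ ✗.
  V = {[85=86]}: π^{-1}(V) = {85, 86} ∈ τ ✓.
  V = {[84], [85=86]}: π^{-1}(V) = {84, 85, 86} ∈ τ ✓.
Open sets in the quotient: τ_Q = {{}, {[85=86]}, {[84], [85=86]}} (3 elements).


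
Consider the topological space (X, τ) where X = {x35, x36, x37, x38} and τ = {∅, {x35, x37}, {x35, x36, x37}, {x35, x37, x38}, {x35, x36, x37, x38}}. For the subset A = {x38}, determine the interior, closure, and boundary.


int(A) = ∅, cl(A) = {x38}, ∂A = {x38}.

Closed sets in (X, τ) are complements of opens:
  closed(X, τ) = {∅, {x36}, {x38}, {x36, x38}, {x35, x36, x37, x38}}.
int(A) = ⋃ {U ∈ τ : U ⊆ A}. Opens contained in A: ∅.
Taking the union of these: int(A) = ∅.
cl(A) = ⋂ {C closed : A ⊆ C}. Closed sets containing A: {x38}, {x36, x38}, {x35, x36, x37, x38}.
Intersecting these: cl(A) = {x38}.
∂A = cl(A) ∖ int(A) = {x38} ∖ ∅ = {x38}.


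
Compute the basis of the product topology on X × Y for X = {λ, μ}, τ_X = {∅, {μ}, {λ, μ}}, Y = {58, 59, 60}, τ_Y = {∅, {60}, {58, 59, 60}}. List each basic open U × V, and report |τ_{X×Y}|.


Basis B = {∅ × ∅, {μ} × {60}, {λ, μ} × {60}, {μ} × {58, 59, 60}, {λ, μ} × {58, 59, 60}}; |τ_{X×Y}| = 6.

Enumerate products U × V with U ∈ τ_X, V ∈ τ_Y (deduplicated):
  ∅ × ∅ = {} (∅)
  {μ} × {60} = {(μ,60)}
  {λ, μ} × {60} = {(λ,60), (μ,60)}
  {μ} × {58, 59, 60} = {(μ,58), (μ,59), (μ,60)}
  {λ, μ} × {58, 59, 60} = {(λ,58), (λ,59), (λ,60), (μ,58), (μ,59), (μ,60)}
These 5 distinct sets form the basis B.
Close under arbitrary unions to get τ_{X×Y}; counting gives |τ_{X×Y}| = 6.


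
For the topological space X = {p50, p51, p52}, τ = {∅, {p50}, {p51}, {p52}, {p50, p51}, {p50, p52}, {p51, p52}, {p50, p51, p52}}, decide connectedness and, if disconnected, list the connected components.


(X, τ) is disconnected; components = [{p50}, {p51}, {p52}].

Find clopen sets (U ∈ τ with X ∖ U ∈ τ):
  U = ∅, X ∖ U = {p50, p51, p52} — both open, so U is clopen.
  U = {p50}, X ∖ U = {p51, p52} — both open, so U is clopen.
  U = {p51}, X ∖ U = {p50, p52} — both open, so U is clopen.
  U = {p52}, X ∖ U = {p50, p51} — both open, so U is clopen.
  U = {p50, p51}, X ∖ U = {p52} — both open, so U is clopen.
  U = {p50, p52}, X ∖ U = {p51} — both open, so U is clopen.
  U = {p51, p52}, X ∖ U = {p50} — both open, so U is clopen.
  U = {p50, p51, p52}, X ∖ U = ∅ — both open, so U is clopen.
Nontrivial clopen(s) exist: e.g. {p52}. So (X, τ) is disconnected.
Compute connected components by grouping points that agree on all clopens:
  component: {p50}
  component: {p51}
  component: {p52}


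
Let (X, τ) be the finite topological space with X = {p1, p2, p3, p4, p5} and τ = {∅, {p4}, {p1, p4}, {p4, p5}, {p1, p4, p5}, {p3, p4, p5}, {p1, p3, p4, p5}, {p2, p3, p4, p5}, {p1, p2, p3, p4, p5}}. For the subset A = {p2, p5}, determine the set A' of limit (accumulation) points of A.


A' = {p2, p3}

For each x ∈ X, list the open sets U ∈ τ with x ∈ U, then check whether U ∩ (A ∖ {x}) ≠ ∅ for every such U.
  x = p1: open {p1, p4} ∋ x has {p1, p4} ∩ (A ∖ {p1}) = ∅, so x is NOT a limit point.
  x = p2: opens ∋ x are {p2, p3, p4, p5}, {p1, p2, p3, p4, p5}; each meets A ∖ {p2}, so x IS a limit point.
  x = p3: opens ∋ x are {p3, p4, p5}, {p1, p3, p4, p5}, {p2, p3, p4, p5}, {p1, p2, p3, p4, p5}; each meets A ∖ {p3}, so x IS a limit point.
  x = p4: open {p4} ∋ x has {p4} ∩ (A ∖ {p4}) = ∅, so x is NOT a limit point.
  x = p5: open {p4, p5} ∋ x has {p4, p5} ∩ (A ∖ {p5}) = ∅, so x is NOT a limit point.
Collecting: A' = {p2, p3}.


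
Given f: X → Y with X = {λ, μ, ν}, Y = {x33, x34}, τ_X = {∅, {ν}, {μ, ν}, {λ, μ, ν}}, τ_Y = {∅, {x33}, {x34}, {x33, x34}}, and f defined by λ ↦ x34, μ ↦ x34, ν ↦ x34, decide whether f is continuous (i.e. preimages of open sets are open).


f IS continuous.

Compute f^{-1}(U) for each U ∈ τ_Y:
  U = ∅: f^{-1}(U) = ∅ ∈ τ_X ✓.
  U = {x33}: f^{-1}(U) = ∅ ∈ τ_X ✓.
  U = {x34}: f^{-1}(U) = {λ, μ, ν} ∈ τ_X ✓.
  U = {x33, x34}: f^{-1}(U) = {λ, μ, ν} ∈ τ_X ✓.
Every preimage lies in τ_X, so f IS continuous.


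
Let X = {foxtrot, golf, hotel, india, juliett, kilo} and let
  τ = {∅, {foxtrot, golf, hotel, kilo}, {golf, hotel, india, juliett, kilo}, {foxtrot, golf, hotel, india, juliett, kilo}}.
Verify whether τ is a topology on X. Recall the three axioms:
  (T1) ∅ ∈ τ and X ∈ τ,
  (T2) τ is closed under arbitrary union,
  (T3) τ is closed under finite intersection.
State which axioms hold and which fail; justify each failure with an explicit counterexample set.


τ is NOT a topology on X.

Axiom (T1): ∅ ∈ τ? Yes; X ∈ τ? Yes.
Axiom (T2/T3): check pairwise unions and intersections of members of τ.
Counterexample for (T3): {foxtrot, golf, hotel, kilo} ∩ {golf, hotel, india, juliett, kilo} = {golf, hotel, kilo} ∉ τ. Therefore τ is NOT a topology.


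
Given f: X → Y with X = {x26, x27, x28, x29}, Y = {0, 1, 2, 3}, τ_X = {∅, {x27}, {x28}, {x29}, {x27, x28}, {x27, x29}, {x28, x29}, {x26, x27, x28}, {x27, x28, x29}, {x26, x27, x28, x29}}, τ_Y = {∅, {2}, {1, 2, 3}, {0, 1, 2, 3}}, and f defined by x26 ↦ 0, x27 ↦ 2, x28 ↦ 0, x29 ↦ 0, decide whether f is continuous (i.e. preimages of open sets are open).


f IS continuous.

Compute f^{-1}(U) for each U ∈ τ_Y:
  U = ∅: f^{-1}(U) = ∅ ∈ τ_X ✓.
  U = {2}: f^{-1}(U) = {x27} ∈ τ_X ✓.
  U = {1, 2, 3}: f^{-1}(U) = {x27} ∈ τ_X ✓.
  U = {0, 1, 2, 3}: f^{-1}(U) = {x26, x27, x28, x29} ∈ τ_X ✓.
Every preimage lies in τ_X, so f IS continuous.


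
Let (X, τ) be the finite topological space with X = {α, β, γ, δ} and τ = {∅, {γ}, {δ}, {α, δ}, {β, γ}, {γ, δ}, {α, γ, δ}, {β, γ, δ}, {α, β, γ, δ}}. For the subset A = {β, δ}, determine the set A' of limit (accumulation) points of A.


A' = {α}

For each x ∈ X, list the open sets U ∈ τ with x ∈ U, then check whether U ∩ (A ∖ {x}) ≠ ∅ for every such U.
  x = α: opens ∋ x are {α, δ}, {α, γ, δ}, {α, β, γ, δ}; each meets A ∖ {α}, so x IS a limit point.
  x = β: open {β, γ} ∋ x has {β, γ} ∩ (A ∖ {β}) = ∅, so x is NOT a limit point.
  x = γ: open {γ} ∋ x has {γ} ∩ (A ∖ {γ}) = ∅, so x is NOT a limit point.
  x = δ: open {δ} ∋ x has {δ} ∩ (A ∖ {δ}) = ∅, so x is NOT a limit point.
Collecting: A' = {α}.


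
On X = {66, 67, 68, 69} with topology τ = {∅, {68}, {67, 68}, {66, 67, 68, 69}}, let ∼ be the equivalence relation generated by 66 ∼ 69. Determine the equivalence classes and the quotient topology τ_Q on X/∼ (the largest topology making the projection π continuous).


X/∼ = {[66=69], [67], [68]}; |τ_Q| = 4.

Equivalence classes: [66=69], [67], [68].
Quotient map π: X → X/∼ sends 66 ↦ [66=69], 67 ↦ [67], 68 ↦ [68], 69 ↦ [66=69].
For each subset V ⊆ X/∼, compute π^{-1}(V) ⊆ X and check whether π^{-1}(V) ∈ τ. V is open in τ_Q iff π^{-1}(V) ∈ τ.
  V = {}: π^{-1}(V) = ∅ ∈ τ ✓.
  V = {[66=69]}: π^{-1}(V) = {66, 69} ∉ τ ✗.
  V = {[67]}: π^{-1}(V) = {67} ∉ τ ✗.
  V = {[66=69], [67]}: π^{-1}(V) = {66, 67, 69} ∉ τ ✗.
  V = {[68]}: π^{-1}(V) = {68} ∈ τ ✓.
  V = {[66=69], [68]}: π^{-1}(V) = {66, 68, 69} ∉ τ ✗.
  V = {[67], [68]}: π^{-1}(V) = {67, 68} ∈ τ ✓.
  V = {[66=69], [67], [68]}: π^{-1}(V) = {66, 67, 68, 69} ∈ τ ✓.
Open sets in the quotient: τ_Q = {{}, {[68]}, {[67], [68]}, {[66=69], [67], [68]}} (4 elements).


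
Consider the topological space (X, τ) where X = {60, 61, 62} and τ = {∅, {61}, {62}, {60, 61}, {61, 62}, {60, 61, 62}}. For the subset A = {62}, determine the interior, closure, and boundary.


int(A) = {62}, cl(A) = {62}, ∂A = ∅.

Closed sets in (X, τ) are complements of opens:
  closed(X, τ) = {∅, {60}, {62}, {60, 61}, {60, 62}, {60, 61, 62}}.
int(A) = ⋃ {U ∈ τ : U ⊆ A}. Opens contained in A: ∅, {62}.
Taking the union of these: int(A) = {62}.
cl(A) = ⋂ {C closed : A ⊆ C}. Closed sets containing A: {62}, {60, 62}, {60, 61, 62}.
Intersecting these: cl(A) = {62}.
∂A = cl(A) ∖ int(A) = {62} ∖ {62} = ∅.


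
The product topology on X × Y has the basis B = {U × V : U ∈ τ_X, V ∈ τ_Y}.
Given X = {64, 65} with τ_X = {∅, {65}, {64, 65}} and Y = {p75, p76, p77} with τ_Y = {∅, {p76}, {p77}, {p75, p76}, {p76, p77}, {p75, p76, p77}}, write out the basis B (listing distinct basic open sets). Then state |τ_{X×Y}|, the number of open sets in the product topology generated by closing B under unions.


Basis B = {∅ × ∅, {65} × {p76}, {65} × {p77}, {64, 65} × {p76}, {64, 65} × {p77}, {65} × {p75, p76}, {65} × {p76, p77}, {65} × {p75, p76, p77}, {64, 65} × {p75, p76}, {64, 65} × {p76, p77}, {64, 65} × {p75, p76, p77}}; |τ_{X×Y}| = 18.

Enumerate products U × V with U ∈ τ_X, V ∈ τ_Y (deduplicated):
  ∅ × ∅ = {} (∅)
  {65} × {p76} = {(65,p76)}
  {65} × {p77} = {(65,p77)}
  {64, 65} × {p76} = {(64,p76), (65,p76)}
  {64, 65} × {p77} = {(64,p77), (65,p77)}
  {65} × {p75, p76} = {(65,p75), (65,p76)}
  {65} × {p76, p77} = {(65,p76), (65,p77)}
  {65} × {p75, p76, p77} = {(65,p75), (65,p76), (65,p77)}
  {64, 65} × {p75, p76} = {(64,p75), (64,p76), (65,p75), (65,p76)}
  {64, 65} × {p76, p77} = {(64,p76), (64,p77), (65,p76), (65,p77)}
  {64, 65} × {p75, p76, p77} = {(64,p75), (64,p76), (64,p77), (65,p75), (65,p76), (65,p77)}
These 11 distinct sets form the basis B.
Close under arbitrary unions to get τ_{X×Y}; counting gives |τ_{X×Y}| = 18.


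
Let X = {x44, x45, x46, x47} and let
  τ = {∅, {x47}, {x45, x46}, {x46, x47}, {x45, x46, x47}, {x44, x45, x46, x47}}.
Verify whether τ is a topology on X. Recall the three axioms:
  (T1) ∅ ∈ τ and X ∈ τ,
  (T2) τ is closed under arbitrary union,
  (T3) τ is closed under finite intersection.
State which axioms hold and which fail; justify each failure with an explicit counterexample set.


τ is NOT a topology on X.

Axiom (T1): ∅ ∈ τ? Yes; X ∈ τ? Yes.
Axiom (T2/T3): check pairwise unions and intersections of members of τ.
Counterexample for (T3): {x45, x46} ∩ {x46, x47} = {x46} ∉ τ. Therefore τ is NOT a topology.


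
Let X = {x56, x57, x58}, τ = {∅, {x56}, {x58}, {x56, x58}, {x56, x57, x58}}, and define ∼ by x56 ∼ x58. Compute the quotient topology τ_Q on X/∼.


X/∼ = {[x56=x58], [x57]}; |τ_Q| = 3.

Equivalence classes: [x56=x58], [x57].
Quotient map π: X → X/∼ sends x56 ↦ [x56=x58], x57 ↦ [x57], x58 ↦ [x56=x58].
For each subset V ⊆ X/∼, compute π^{-1}(V) ⊆ X and check whether π^{-1}(V) ∈ τ. V is open in τ_Q iff π^{-1}(V) ∈ τ.
  V = {}: π^{-1}(V) = ∅ ∈ τ ✓.
  V = {[x56=x58]}: π^{-1}(V) = {x56, x58} ∈ τ ✓.
  V = {[x57]}: π^{-1}(V) = {x57} ∉ τ ✗.
  V = {[x56=x58], [x57]}: π^{-1}(V) = {x56, x57, x58} ∈ τ ✓.
Open sets in the quotient: τ_Q = {{}, {[x56=x58]}, {[x56=x58], [x57]}} (3 elements).


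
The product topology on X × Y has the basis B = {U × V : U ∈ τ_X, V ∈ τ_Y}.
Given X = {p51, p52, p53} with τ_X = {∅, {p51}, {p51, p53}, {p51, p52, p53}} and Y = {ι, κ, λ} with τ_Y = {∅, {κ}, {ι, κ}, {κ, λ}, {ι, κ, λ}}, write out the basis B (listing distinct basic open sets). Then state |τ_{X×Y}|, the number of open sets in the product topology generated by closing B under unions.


Basis B = {∅ × ∅, {p51} × {κ}, {p51} × {ι, κ}, {p51} × {κ, λ}, {p51, p53} × {κ}, {p51} × {ι, κ, λ}, {p51, p52, p53} × {κ}, {p51, p53} × {ι, κ}, {p51, p53} × {κ, λ}, {p51, p53} × {ι, κ, λ}, {p51, p52, p53} × {ι, κ}, {p51, p52, p53} × {κ, λ}, {p51, p52, p53} × {ι, κ, λ}}; |τ_{X×Y}| = 30.

Enumerate products U × V with U ∈ τ_X, V ∈ τ_Y (deduplicated):
  ∅ × ∅ = {} (∅)
  {p51} × {κ} = {(p51,κ)}
  {p51} × {ι, κ} = {(p51,ι), (p51,κ)}
  {p51} × {κ, λ} = {(p51,κ), (p51,λ)}
  {p51, p53} × {κ} = {(p51,κ), (p53,κ)}
  {p51} × {ι, κ, λ} = {(p51,ι), (p51,κ), (p51,λ)}
  {p51, p52, p53} × {κ} = {(p51,κ), (p52,κ), (p53,κ)}
  {p51, p53} × {ι, κ} = {(p51,ι), (p51,κ), (p53,ι), (p53,κ)}
  {p51, p53} × {κ, λ} = {(p51,κ), (p51,λ), (p53,κ), (p53,λ)}
  {p51, p53} × {ι, κ, λ} = {(p51,ι), (p51,κ), (p51,λ), (p53,ι), (p53,κ), (p53,λ)}
  {p51, p52, p53} × {ι, κ} = {(p51,ι), (p51,κ), (p52,ι), (p52,κ), (p53,ι), (p53,κ)}
  {p51, p52, p53} × {κ, λ} = {(p51,κ), (p51,λ), (p52,κ), (p52,λ), (p53,κ), (p53,λ)}
  {p51, p52, p53} × {ι, κ, λ} = {(p51,ι), (p51,κ), (p51,λ), (p52,ι), (p52,κ), (p52,λ), (p53,ι), (p53,κ), (p53,λ)}
These 13 distinct sets form the basis B.
Close under arbitrary unions to get τ_{X×Y}; counting gives |τ_{X×Y}| = 30.


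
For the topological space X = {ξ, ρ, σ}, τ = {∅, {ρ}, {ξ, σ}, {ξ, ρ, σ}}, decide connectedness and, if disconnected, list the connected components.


(X, τ) is disconnected; components = [{ρ}, {ξ, σ}].

Find clopen sets (U ∈ τ with X ∖ U ∈ τ):
  U = ∅, X ∖ U = {ξ, ρ, σ} — both open, so U is clopen.
  U = {ρ}, X ∖ U = {ξ, σ} — both open, so U is clopen.
  U = {ξ, σ}, X ∖ U = {ρ} — both open, so U is clopen.
  U = {ξ, ρ, σ}, X ∖ U = ∅ — both open, so U is clopen.
Nontrivial clopen(s) exist: e.g. {ρ}. So (X, τ) is disconnected.
Compute connected components by grouping points that agree on all clopens:
  component: {ρ}
  component: {ξ, σ}


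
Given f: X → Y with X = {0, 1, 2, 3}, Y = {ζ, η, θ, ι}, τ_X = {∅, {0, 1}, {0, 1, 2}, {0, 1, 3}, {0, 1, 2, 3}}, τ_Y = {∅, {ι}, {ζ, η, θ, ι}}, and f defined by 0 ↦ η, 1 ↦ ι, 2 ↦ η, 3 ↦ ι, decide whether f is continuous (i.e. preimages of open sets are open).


f is NOT continuous.

Compute f^{-1}(U) for each U ∈ τ_Y:
  U = ∅: f^{-1}(U) = ∅ ∈ τ_X ✓.
  U = {ι}: f^{-1}(U) = {1, 3} ∉ τ_X ✗.
  U = {ζ, η, θ, ι}: f^{-1}(U) = {0, 1, 2, 3} ∈ τ_X ✓.
Found U = {ι} with f^{-1}(U) = {1, 3} not in τ_X. Therefore f is NOT continuous.


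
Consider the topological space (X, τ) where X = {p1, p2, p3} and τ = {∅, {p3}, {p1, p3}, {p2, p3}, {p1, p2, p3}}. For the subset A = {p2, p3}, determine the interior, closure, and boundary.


int(A) = {p2, p3}, cl(A) = {p1, p2, p3}, ∂A = {p1}.

Closed sets in (X, τ) are complements of opens:
  closed(X, τ) = {∅, {p1}, {p2}, {p1, p2}, {p1, p2, p3}}.
int(A) = ⋃ {U ∈ τ : U ⊆ A}. Opens contained in A: ∅, {p3}, {p2, p3}.
Taking the union of these: int(A) = {p2, p3}.
cl(A) = ⋂ {C closed : A ⊆ C}. Closed sets containing A: {p1, p2, p3}.
Intersecting these: cl(A) = {p1, p2, p3}.
∂A = cl(A) ∖ int(A) = {p1, p2, p3} ∖ {p2, p3} = {p1}.


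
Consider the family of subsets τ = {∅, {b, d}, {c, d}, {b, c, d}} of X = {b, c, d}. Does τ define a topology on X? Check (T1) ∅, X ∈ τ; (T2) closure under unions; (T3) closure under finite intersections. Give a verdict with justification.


τ is NOT a topology on X.

Axiom (T1): ∅ ∈ τ? Yes; X ∈ τ? Yes.
Axiom (T2/T3): check pairwise unions and intersections of members of τ.
Counterexample for (T3): {b, d} ∩ {c, d} = {d} ∉ τ. Therefore τ is NOT a topology.


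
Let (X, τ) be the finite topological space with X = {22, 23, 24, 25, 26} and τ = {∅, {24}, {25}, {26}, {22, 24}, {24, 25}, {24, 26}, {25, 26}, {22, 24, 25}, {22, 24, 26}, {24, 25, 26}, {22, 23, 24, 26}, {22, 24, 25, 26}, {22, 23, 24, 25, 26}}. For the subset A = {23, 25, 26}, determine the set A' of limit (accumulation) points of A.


A' = {23}

For each x ∈ X, list the open sets U ∈ τ with x ∈ U, then check whether U ∩ (A ∖ {x}) ≠ ∅ for every such U.
  x = 22: open {22, 24} ∋ x has {22, 24} ∩ (A ∖ {22}) = ∅, so x is NOT a limit point.
  x = 23: opens ∋ x are {22, 23, 24, 26}, {22, 23, 24, 25, 26}; each meets A ∖ {23}, so x IS a limit point.
  x = 24: open {24} ∋ x has {24} ∩ (A ∖ {24}) = ∅, so x is NOT a limit point.
  x = 25: open {25} ∋ x has {25} ∩ (A ∖ {25}) = ∅, so x is NOT a limit point.
  x = 26: open {26} ∋ x has {26} ∩ (A ∖ {26}) = ∅, so x is NOT a limit point.
Collecting: A' = {23}.


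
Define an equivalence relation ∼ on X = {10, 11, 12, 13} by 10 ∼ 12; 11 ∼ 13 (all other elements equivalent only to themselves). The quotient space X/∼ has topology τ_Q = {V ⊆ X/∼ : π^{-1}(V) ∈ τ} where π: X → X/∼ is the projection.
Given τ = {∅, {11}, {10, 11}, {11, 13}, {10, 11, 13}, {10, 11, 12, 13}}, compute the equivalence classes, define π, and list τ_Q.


X/∼ = {[10=12], [11=13]}; |τ_Q| = 3.

Equivalence classes: [10=12], [11=13].
Quotient map π: X → X/∼ sends 10 ↦ [10=12], 11 ↦ [11=13], 12 ↦ [10=12], 13 ↦ [11=13].
For each subset V ⊆ X/∼, compute π^{-1}(V) ⊆ X and check whether π^{-1}(V) ∈ τ. V is open in τ_Q iff π^{-1}(V) ∈ τ.
  V = {}: π^{-1}(V) = ∅ ∈ τ ✓.
  V = {[10=12]}: π^{-1}(V) = {10, 12} ∉ τ ✗.
  V = {[11=13]}: π^{-1}(V) = {11, 13} ∈ τ ✓.
  V = {[10=12], [11=13]}: π^{-1}(V) = {10, 11, 12, 13} ∈ τ ✓.
Open sets in the quotient: τ_Q = {{}, {[11=13]}, {[10=12], [11=13]}} (3 elements).


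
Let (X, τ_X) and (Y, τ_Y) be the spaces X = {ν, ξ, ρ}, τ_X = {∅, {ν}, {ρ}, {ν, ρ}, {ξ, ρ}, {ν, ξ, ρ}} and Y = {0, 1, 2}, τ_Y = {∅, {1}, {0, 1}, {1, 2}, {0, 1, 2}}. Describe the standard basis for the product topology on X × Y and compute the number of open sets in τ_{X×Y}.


Basis B = {∅ × ∅, {ν} × {1}, {ρ} × {1}, {ν} × {0, 1}, {ν} × {1, 2}, {ν, ρ} × {1}, {ξ, ρ} × {1}, {ρ} × {0, 1}, {ρ} × {1, 2}, {ν} × {0, 1, 2}, {ν, ξ, ρ} × {1}, {ρ} × {0, 1, 2}, {ν, ρ} × {0, 1}, {ν, ρ} × {1, 2}, {ξ, ρ} × {0, 1}, {ξ, ρ} × {1, 2}, {ν, ρ} × {0, 1, 2}, {ν, ξ, ρ} × {0, 1}, {ν, ξ, ρ} × {1, 2}, {ξ, ρ} × {0, 1, 2}, {ν, ξ, ρ} × {0, 1, 2}}; |τ_{X×Y}| = 70.

Enumerate products U × V with U ∈ τ_X, V ∈ τ_Y (deduplicated):
  ∅ × ∅ = {} (∅)
  {ν} × {1} = {(ν,1)}
  {ρ} × {1} = {(ρ,1)}
  {ν} × {0, 1} = {(ν,0), (ν,1)}
  {ν} × {1, 2} = {(ν,1), (ν,2)}
  {ν, ρ} × {1} = {(ν,1), (ρ,1)}
  {ξ, ρ} × {1} = {(ξ,1), (ρ,1)}
  {ρ} × {0, 1} = {(ρ,0), (ρ,1)}
  {ρ} × {1, 2} = {(ρ,1), (ρ,2)}
  {ν} × {0, 1, 2} = {(ν,0), (ν,1), (ν,2)}
  {ν, ξ, ρ} × {1} = {(ν,1), (ξ,1), (ρ,1)}
  {ρ} × {0, 1, 2} = {(ρ,0), (ρ,1), (ρ,2)}
  {ν, ρ} × {0, 1} = {(ν,0), (ν,1), (ρ,0), (ρ,1)}
  {ν, ρ} × {1, 2} = {(ν,1), (ν,2), (ρ,1), (ρ,2)}
  {ξ, ρ} × {0, 1} = {(ξ,0), (ξ,1), (ρ,0), (ρ,1)}
  {ξ, ρ} × {1, 2} = {(ξ,1), (ξ,2), (ρ,1), (ρ,2)}
  {ν, ρ} × {0, 1, 2} = {(ν,0), (ν,1), (ν,2), (ρ,0), (ρ,1), (ρ,2)}
  {ν, ξ, ρ} × {0, 1} = {(ν,0), (ν,1), (ξ,0), (ξ,1), (ρ,0), (ρ,1)}
  {ν, ξ, ρ} × {1, 2} = {(ν,1), (ν,2), (ξ,1), (ξ,2), (ρ,1), (ρ,2)}
  {ξ, ρ} × {0, 1, 2} = {(ξ,0), (ξ,1), (ξ,2), (ρ,0), (ρ,1), (ρ,2)}
  {ν, ξ, ρ} × {0, 1, 2} = {(ν,0), (ν,1), (ν,2), (ξ,0), (ξ,1), (ξ,2), (ρ,0), (ρ,1), (ρ,2)}
These 21 distinct sets form the basis B.
Close under arbitrary unions to get τ_{X×Y}; counting gives |τ_{X×Y}| = 70.


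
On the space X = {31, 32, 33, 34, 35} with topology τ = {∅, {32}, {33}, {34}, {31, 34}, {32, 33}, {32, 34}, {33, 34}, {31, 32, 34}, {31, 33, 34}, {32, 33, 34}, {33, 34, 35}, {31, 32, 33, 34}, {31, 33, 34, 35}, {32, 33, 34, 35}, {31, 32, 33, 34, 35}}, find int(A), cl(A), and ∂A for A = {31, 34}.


int(A) = {31, 34}, cl(A) = {31, 34, 35}, ∂A = {35}.

Closed sets in (X, τ) are complements of opens:
  closed(X, τ) = {∅, {31}, {32}, {35}, {31, 32}, {31, 35}, {32, 35}, {33, 35}, {31, 32, 35}, {31, 33, 35}, {31, 34, 35}, {32, 33, 35}, {31, 32, 33, 35}, {31, 32, 34, 35}, {31, 33, 34, 35}, {31, 32, 33, 34, 35}}.
int(A) = ⋃ {U ∈ τ : U ⊆ A}. Opens contained in A: ∅, {34}, {31, 34}.
Taking the union of these: int(A) = {31, 34}.
cl(A) = ⋂ {C closed : A ⊆ C}. Closed sets containing A: {31, 34, 35}, {31, 32, 34, 35}, {31, 33, 34, 35}, {31, 32, 33, 34, 35}.
Intersecting these: cl(A) = {31, 34, 35}.
∂A = cl(A) ∖ int(A) = {31, 34, 35} ∖ {31, 34} = {35}.


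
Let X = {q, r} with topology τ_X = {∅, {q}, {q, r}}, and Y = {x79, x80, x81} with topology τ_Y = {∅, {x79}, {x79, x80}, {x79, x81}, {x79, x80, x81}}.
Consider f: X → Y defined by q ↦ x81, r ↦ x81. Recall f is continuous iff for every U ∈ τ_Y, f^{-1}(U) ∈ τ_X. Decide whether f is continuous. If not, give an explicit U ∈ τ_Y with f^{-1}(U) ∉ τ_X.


f IS continuous.

Compute f^{-1}(U) for each U ∈ τ_Y:
  U = ∅: f^{-1}(U) = ∅ ∈ τ_X ✓.
  U = {x79}: f^{-1}(U) = ∅ ∈ τ_X ✓.
  U = {x79, x80}: f^{-1}(U) = ∅ ∈ τ_X ✓.
  U = {x79, x81}: f^{-1}(U) = {q, r} ∈ τ_X ✓.
  U = {x79, x80, x81}: f^{-1}(U) = {q, r} ∈ τ_X ✓.
Every preimage lies in τ_X, so f IS continuous.


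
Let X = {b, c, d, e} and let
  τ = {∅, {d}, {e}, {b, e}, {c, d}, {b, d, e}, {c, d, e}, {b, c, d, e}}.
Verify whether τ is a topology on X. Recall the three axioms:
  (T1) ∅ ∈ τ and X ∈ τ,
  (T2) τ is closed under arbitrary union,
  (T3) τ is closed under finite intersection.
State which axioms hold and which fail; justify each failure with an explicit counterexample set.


τ is NOT a topology on X.

Axiom (T1): ∅ ∈ τ? Yes; X ∈ τ? Yes.
Axiom (T2/T3): check pairwise unions and intersections of members of τ.
Counterexample for (T2): {d} ∪ {e} = {d, e} ∉ τ. Therefore τ is NOT a topology.


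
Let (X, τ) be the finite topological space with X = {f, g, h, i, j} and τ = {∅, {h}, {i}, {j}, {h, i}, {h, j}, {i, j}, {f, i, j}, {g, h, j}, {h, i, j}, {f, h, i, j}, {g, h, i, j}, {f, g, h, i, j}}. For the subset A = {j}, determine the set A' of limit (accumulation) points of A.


A' = {f, g}

For each x ∈ X, list the open sets U ∈ τ with x ∈ U, then check whether U ∩ (A ∖ {x}) ≠ ∅ for every such U.
  x = f: opens ∋ x are {f, i, j}, {f, h, i, j}, {f, g, h, i, j}; each meets A ∖ {f}, so x IS a limit point.
  x = g: opens ∋ x are {g, h, j}, {g, h, i, j}, {f, g, h, i, j}; each meets A ∖ {g}, so x IS a limit point.
  x = h: open {h} ∋ x has {h} ∩ (A ∖ {h}) = ∅, so x is NOT a limit point.
  x = i: open {i} ∋ x has {i} ∩ (A ∖ {i}) = ∅, so x is NOT a limit point.
  x = j: open {j} ∋ x has {j} ∩ (A ∖ {j}) = ∅, so x is NOT a limit point.
Collecting: A' = {f, g}.


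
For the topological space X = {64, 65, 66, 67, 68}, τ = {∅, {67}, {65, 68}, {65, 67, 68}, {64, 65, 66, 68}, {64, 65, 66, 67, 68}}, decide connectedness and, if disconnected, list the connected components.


(X, τ) is disconnected; components = [{67}, {64, 65, 66, 68}].

Find clopen sets (U ∈ τ with X ∖ U ∈ τ):
  U = ∅, X ∖ U = {64, 65, 66, 67, 68} — both open, so U is clopen.
  U = {67}, X ∖ U = {64, 65, 66, 68} — both open, so U is clopen.
  U = {64, 65, 66, 68}, X ∖ U = {67} — both open, so U is clopen.
  U = {64, 65, 66, 67, 68}, X ∖ U = ∅ — both open, so U is clopen.
Nontrivial clopen(s) exist: e.g. {67}. So (X, τ) is disconnected.
Compute connected components by grouping points that agree on all clopens:
  component: {67}
  component: {64, 65, 66, 68}


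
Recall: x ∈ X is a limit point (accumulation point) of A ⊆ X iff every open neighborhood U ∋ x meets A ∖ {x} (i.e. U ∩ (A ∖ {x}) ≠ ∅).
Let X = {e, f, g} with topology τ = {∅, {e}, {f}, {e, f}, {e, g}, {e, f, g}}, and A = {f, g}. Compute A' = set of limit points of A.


A' = ∅

For each x ∈ X, list the open sets U ∈ τ with x ∈ U, then check whether U ∩ (A ∖ {x}) ≠ ∅ for every such U.
  x = e: open {e} ∋ x has {e} ∩ (A ∖ {e}) = ∅, so x is NOT a limit point.
  x = f: open {f} ∋ x has {f} ∩ (A ∖ {f}) = ∅, so x is NOT a limit point.
  x = g: open {e, g} ∋ x has {e, g} ∩ (A ∖ {g}) = ∅, so x is NOT a limit point.
Collecting: A' = ∅.


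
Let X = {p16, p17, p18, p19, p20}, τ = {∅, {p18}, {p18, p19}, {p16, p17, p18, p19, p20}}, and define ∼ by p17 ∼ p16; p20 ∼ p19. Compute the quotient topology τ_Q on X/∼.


X/∼ = {[p16=p17], [p18], [p19=p20]}; |τ_Q| = 3.

Equivalence classes: [p16=p17], [p18], [p19=p20].
Quotient map π: X → X/∼ sends p16 ↦ [p16=p17], p17 ↦ [p16=p17], p18 ↦ [p18], p19 ↦ [p19=p20], p20 ↦ [p19=p20].
For each subset V ⊆ X/∼, compute π^{-1}(V) ⊆ X and check whether π^{-1}(V) ∈ τ. V is open in τ_Q iff π^{-1}(V) ∈ τ.
  V = {}: π^{-1}(V) = ∅ ∈ τ ✓.
  V = {[p16=p17]}: π^{-1}(V) = {p16, p17} ∉ τ ✗.
  V = {[p18]}: π^{-1}(V) = {p18} ∈ τ ✓.
  V = {[p16=p17], [p18]}: π^{-1}(V) = {p16, p17, p18} ∉ τ ✗.
  V = {[p19=p20]}: π^{-1}(V) = {p19, p20} ∉ τ ✗.
  V = {[p16=p17], [p19=p20]}: π^{-1}(V) = {p16, p17, p19, p20} ∉ τ ✗.
  V = {[p18], [p19=p20]}: π^{-1}(V) = {p18, p19, p20} ∉ τ ✗.
  V = {[p16=p17], [p18], [p19=p20]}: π^{-1}(V) = {p16, p17, p18, p19, p20} ∈ τ ✓.
Open sets in the quotient: τ_Q = {{}, {[p18]}, {[p16=p17], [p18], [p19=p20]}} (3 elements).


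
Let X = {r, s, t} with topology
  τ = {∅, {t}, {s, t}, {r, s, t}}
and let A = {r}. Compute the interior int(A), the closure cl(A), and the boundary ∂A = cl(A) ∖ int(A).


int(A) = ∅, cl(A) = {r}, ∂A = {r}.

Closed sets in (X, τ) are complements of opens:
  closed(X, τ) = {∅, {r}, {r, s}, {r, s, t}}.
int(A) = ⋃ {U ∈ τ : U ⊆ A}. Opens contained in A: ∅.
Taking the union of these: int(A) = ∅.
cl(A) = ⋂ {C closed : A ⊆ C}. Closed sets containing A: {r}, {r, s}, {r, s, t}.
Intersecting these: cl(A) = {r}.
∂A = cl(A) ∖ int(A) = {r} ∖ ∅ = {r}.


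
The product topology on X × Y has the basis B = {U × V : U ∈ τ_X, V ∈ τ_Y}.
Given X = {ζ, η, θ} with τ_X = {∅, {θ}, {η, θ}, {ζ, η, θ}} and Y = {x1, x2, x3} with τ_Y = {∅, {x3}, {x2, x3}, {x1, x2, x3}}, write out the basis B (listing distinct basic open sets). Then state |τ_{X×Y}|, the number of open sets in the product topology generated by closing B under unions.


Basis B = {∅ × ∅, {θ} × {x3}, {η, θ} × {x3}, {θ} × {x2, x3}, {ζ, η, θ} × {x3}, {θ} × {x1, x2, x3}, {η, θ} × {x2, x3}, {ζ, η, θ} × {x2, x3}, {η, θ} × {x1, x2, x3}, {ζ, η, θ} × {x1, x2, x3}}; |τ_{X×Y}| = 20.

Enumerate products U × V with U ∈ τ_X, V ∈ τ_Y (deduplicated):
  ∅ × ∅ = {} (∅)
  {θ} × {x3} = {(θ,x3)}
  {η, θ} × {x3} = {(η,x3), (θ,x3)}
  {θ} × {x2, x3} = {(θ,x2), (θ,x3)}
  {ζ, η, θ} × {x3} = {(ζ,x3), (η,x3), (θ,x3)}
  {θ} × {x1, x2, x3} = {(θ,x1), (θ,x2), (θ,x3)}
  {η, θ} × {x2, x3} = {(η,x2), (η,x3), (θ,x2), (θ,x3)}
  {ζ, η, θ} × {x2, x3} = {(ζ,x2), (ζ,x3), (η,x2), (η,x3), (θ,x2), (θ,x3)}
  {η, θ} × {x1, x2, x3} = {(η,x1), (η,x2), (η,x3), (θ,x1), (θ,x2), (θ,x3)}
  {ζ, η, θ} × {x1, x2, x3} = {(ζ,x1), (ζ,x2), (ζ,x3), (η,x1), (η,x2), (η,x3), (θ,x1), (θ,x2), (θ,x3)}
These 10 distinct sets form the basis B.
Close under arbitrary unions to get τ_{X×Y}; counting gives |τ_{X×Y}| = 20.


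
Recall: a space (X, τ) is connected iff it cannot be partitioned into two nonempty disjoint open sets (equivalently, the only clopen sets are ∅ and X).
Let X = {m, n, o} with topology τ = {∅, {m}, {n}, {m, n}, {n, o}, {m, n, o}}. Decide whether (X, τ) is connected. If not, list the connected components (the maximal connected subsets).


(X, τ) is disconnected; components = [{m}, {n, o}].

Find clopen sets (U ∈ τ with X ∖ U ∈ τ):
  U = ∅, X ∖ U = {m, n, o} — both open, so U is clopen.
  U = {m}, X ∖ U = {n, o} — both open, so U is clopen.
  U = {n, o}, X ∖ U = {m} — both open, so U is clopen.
  U = {m, n, o}, X ∖ U = ∅ — both open, so U is clopen.
Nontrivial clopen(s) exist: e.g. {n, o}. So (X, τ) is disconnected.
Compute connected components by grouping points that agree on all clopens:
  component: {m}
  component: {n, o}


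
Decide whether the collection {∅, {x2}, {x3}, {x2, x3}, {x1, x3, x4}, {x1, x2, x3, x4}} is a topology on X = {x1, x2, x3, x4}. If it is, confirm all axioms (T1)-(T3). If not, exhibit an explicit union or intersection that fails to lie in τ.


τ IS a topology on X.

Axiom (T1): ∅ ∈ τ? Yes; X ∈ τ? Yes.
Axiom (T2/T3): check pairwise unions and intersections of members of τ.
All pairwise intersections and unions checked — each lies in τ. Therefore τ satisfies (T1), (T2), (T3): it IS a topology on X.


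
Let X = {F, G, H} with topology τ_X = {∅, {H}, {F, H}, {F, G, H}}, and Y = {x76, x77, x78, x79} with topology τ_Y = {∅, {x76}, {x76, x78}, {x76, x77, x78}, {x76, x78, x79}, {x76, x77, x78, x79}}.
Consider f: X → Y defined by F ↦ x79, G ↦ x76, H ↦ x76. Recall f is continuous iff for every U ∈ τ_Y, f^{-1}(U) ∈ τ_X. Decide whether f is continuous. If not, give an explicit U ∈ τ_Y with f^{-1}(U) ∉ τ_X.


f is NOT continuous.

Compute f^{-1}(U) for each U ∈ τ_Y:
  U = ∅: f^{-1}(U) = ∅ ∈ τ_X ✓.
  U = {x76}: f^{-1}(U) = {G, H} ∉ τ_X ✗.
  U = {x76, x78}: f^{-1}(U) = {G, H} ∉ τ_X ✗.
  U = {x76, x77, x78}: f^{-1}(U) = {G, H} ∉ τ_X ✗.
  U = {x76, x78, x79}: f^{-1}(U) = {F, G, H} ∈ τ_X ✓.
  U = {x76, x77, x78, x79}: f^{-1}(U) = {F, G, H} ∈ τ_X ✓.
Found U = {x76} with f^{-1}(U) = {G, H} not in τ_X. Therefore f is NOT continuous.


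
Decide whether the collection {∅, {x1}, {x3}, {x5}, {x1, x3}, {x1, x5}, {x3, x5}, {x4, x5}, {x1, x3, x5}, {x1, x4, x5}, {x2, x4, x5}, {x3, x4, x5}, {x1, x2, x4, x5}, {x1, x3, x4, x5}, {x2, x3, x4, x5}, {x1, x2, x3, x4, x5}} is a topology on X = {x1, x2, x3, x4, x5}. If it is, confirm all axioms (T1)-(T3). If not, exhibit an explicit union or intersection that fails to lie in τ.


τ IS a topology on X.

Axiom (T1): ∅ ∈ τ? Yes; X ∈ τ? Yes.
Axiom (T2/T3): check pairwise unions and intersections of members of τ.
All pairwise intersections and unions checked — each lies in τ. Therefore τ satisfies (T1), (T2), (T3): it IS a topology on X.


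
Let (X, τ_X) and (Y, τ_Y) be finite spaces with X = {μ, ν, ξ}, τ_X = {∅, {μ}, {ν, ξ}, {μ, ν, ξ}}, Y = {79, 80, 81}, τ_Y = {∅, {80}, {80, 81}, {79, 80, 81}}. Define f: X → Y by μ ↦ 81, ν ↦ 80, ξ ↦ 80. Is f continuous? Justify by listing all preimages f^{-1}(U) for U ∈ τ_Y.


f IS continuous.

Compute f^{-1}(U) for each U ∈ τ_Y:
  U = ∅: f^{-1}(U) = ∅ ∈ τ_X ✓.
  U = {80}: f^{-1}(U) = {ν, ξ} ∈ τ_X ✓.
  U = {80, 81}: f^{-1}(U) = {μ, ν, ξ} ∈ τ_X ✓.
  U = {79, 80, 81}: f^{-1}(U) = {μ, ν, ξ} ∈ τ_X ✓.
Every preimage lies in τ_X, so f IS continuous.


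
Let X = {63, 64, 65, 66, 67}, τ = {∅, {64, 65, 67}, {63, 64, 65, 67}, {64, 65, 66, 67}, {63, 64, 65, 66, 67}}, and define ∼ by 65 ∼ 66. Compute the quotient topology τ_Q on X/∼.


X/∼ = {[63], [64], [65=66], [67]}; |τ_Q| = 3.

Equivalence classes: [63], [64], [65=66], [67].
Quotient map π: X → X/∼ sends 63 ↦ [63], 64 ↦ [64], 65 ↦ [65=66], 66 ↦ [65=66], 67 ↦ [67].
For each subset V ⊆ X/∼, compute π^{-1}(V) ⊆ X and check whether π^{-1}(V) ∈ τ. V is open in τ_Q iff π^{-1}(V) ∈ τ.
  V = {}: π^{-1}(V) = ∅ ∈ τ ✓.
  V = {[63]}: π^{-1}(V) = {63} ∉ τ ✗.
  V = {[64]}: π^{-1}(V) = {64} ∉ τ ✗.
  V = {[63], [64]}: π^{-1}(V) = {63, 64} ∉ τ ✗.
  V = {[65=66]}: π^{-1}(V) = {65, 66} ∉ τ ✗.
  V = {[63], [65=66]}: π^{-1}(V) = {63, 65, 66} ∉ τ ✗.
  V = {[64], [65=66]}: π^{-1}(V) = {64, 65, 66} ∉ τ ✗.
  V = {[63], [64], [65=66]}: π^{-1}(V) = {63, 64, 65, 66} ∉ τ ✗.
  V = {[67]}: π^{-1}(V) = {67} ∉ τ ✗.
  V = {[63], [67]}: π^{-1}(V) = {63, 67} ∉ τ ✗.
  V = {[64], [67]}: π^{-1}(V) = {64, 67} ∉ τ ✗.
  V = {[63], [64], [67]}: π^{-1}(V) = {63, 64, 67} ∉ τ ✗.
  V = {[65=66], [67]}: π^{-1}(V) = {65, 66, 67} ∉ τ ✗.
  V = {[63], [65=66], [67]}: π^{-1}(V) = {63, 65, 66, 67} ∉ τ ✗.
  V = {[64], [65=66], [67]}: π^{-1}(V) = {64, 65, 66, 67} ∈ τ ✓.
  V = {[63], [64], [65=66], [67]}: π^{-1}(V) = {63, 64, 65, 66, 67} ∈ τ ✓.
Open sets in the quotient: τ_Q = {{}, {[64], [65=66], [67]}, {[63], [64], [65=66], [67]}} (3 elements).


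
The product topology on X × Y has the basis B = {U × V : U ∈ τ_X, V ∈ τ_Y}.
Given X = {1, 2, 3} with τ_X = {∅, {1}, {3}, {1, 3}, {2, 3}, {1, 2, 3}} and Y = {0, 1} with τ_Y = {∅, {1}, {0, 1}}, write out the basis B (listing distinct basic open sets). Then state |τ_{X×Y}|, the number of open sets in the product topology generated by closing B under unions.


Basis B = {∅ × ∅, {1} × {1}, {3} × {1}, {1} × {0, 1}, {1, 3} × {1}, {2, 3} × {1}, {3} × {0, 1}, {1, 2, 3} × {1}, {1, 3} × {0, 1}, {2, 3} × {0, 1}, {1, 2, 3} × {0, 1}}; |τ_{X×Y}| = 18.

Enumerate products U × V with U ∈ τ_X, V ∈ τ_Y (deduplicated):
  ∅ × ∅ = {} (∅)
  {1} × {1} = {(1,1)}
  {3} × {1} = {(3,1)}
  {1} × {0, 1} = {(1,0), (1,1)}
  {1, 3} × {1} = {(1,1), (3,1)}
  {2, 3} × {1} = {(2,1), (3,1)}
  {3} × {0, 1} = {(3,0), (3,1)}
  {1, 2, 3} × {1} = {(1,1), (2,1), (3,1)}
  {1, 3} × {0, 1} = {(1,0), (1,1), (3,0), (3,1)}
  {2, 3} × {0, 1} = {(2,0), (2,1), (3,0), (3,1)}
  {1, 2, 3} × {0, 1} = {(1,0), (1,1), (2,0), (2,1), (3,0), (3,1)}
These 11 distinct sets form the basis B.
Close under arbitrary unions to get τ_{X×Y}; counting gives |τ_{X×Y}| = 18.


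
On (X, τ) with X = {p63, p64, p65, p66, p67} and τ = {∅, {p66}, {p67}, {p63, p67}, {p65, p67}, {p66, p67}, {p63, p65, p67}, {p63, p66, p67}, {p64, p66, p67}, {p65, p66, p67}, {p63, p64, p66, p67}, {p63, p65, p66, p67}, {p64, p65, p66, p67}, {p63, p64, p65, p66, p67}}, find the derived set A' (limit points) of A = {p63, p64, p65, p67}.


A' = {p63, p64, p65}

For each x ∈ X, list the open sets U ∈ τ with x ∈ U, then check whether U ∩ (A ∖ {x}) ≠ ∅ for every such U.
  x = p63: opens ∋ x are {p63, p67}, {p63, p65, p67}, {p63, p66, p67}, {p63, p64, p66, p67}, {p63, p65, p66, p67}, {p63, p64, p65, p66, p67}; each meets A ∖ {p63}, so x IS a limit point.
  x = p64: opens ∋ x are {p64, p66, p67}, {p63, p64, p66, p67}, {p64, p65, p66, p67}, {p63, p64, p65, p66, p67}; each meets A ∖ {p64}, so x IS a limit point.
  x = p65: opens ∋ x are {p65, p67}, {p63, p65, p67}, {p65, p66, p67}, {p63, p65, p66, p67}, {p64, p65, p66, p67}, {p63, p64, p65, p66, p67}; each meets A ∖ {p65}, so x IS a limit point.
  x = p66: open {p66} ∋ x has {p66} ∩ (A ∖ {p66}) = ∅, so x is NOT a limit point.
  x = p67: open {p67} ∋ x has {p67} ∩ (A ∖ {p67}) = ∅, so x is NOT a limit point.
Collecting: A' = {p63, p64, p65}.


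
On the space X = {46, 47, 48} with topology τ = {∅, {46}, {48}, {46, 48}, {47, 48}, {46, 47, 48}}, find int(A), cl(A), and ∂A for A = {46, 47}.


int(A) = {46}, cl(A) = {46, 47}, ∂A = {47}.

Closed sets in (X, τ) are complements of opens:
  closed(X, τ) = {∅, {46}, {47}, {46, 47}, {47, 48}, {46, 47, 48}}.
int(A) = ⋃ {U ∈ τ : U ⊆ A}. Opens contained in A: ∅, {46}.
Taking the union of these: int(A) = {46}.
cl(A) = ⋂ {C closed : A ⊆ C}. Closed sets containing A: {46, 47}, {46, 47, 48}.
Intersecting these: cl(A) = {46, 47}.
∂A = cl(A) ∖ int(A) = {46, 47} ∖ {46} = {47}.


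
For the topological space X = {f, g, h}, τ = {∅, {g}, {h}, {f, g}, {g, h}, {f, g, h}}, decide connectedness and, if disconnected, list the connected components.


(X, τ) is disconnected; components = [{h}, {f, g}].

Find clopen sets (U ∈ τ with X ∖ U ∈ τ):
  U = ∅, X ∖ U = {f, g, h} — both open, so U is clopen.
  U = {h}, X ∖ U = {f, g} — both open, so U is clopen.
  U = {f, g}, X ∖ U = {h} — both open, so U is clopen.
  U = {f, g, h}, X ∖ U = ∅ — both open, so U is clopen.
Nontrivial clopen(s) exist: e.g. {f, g}. So (X, τ) is disconnected.
Compute connected components by grouping points that agree on all clopens:
  component: {h}
  component: {f, g}


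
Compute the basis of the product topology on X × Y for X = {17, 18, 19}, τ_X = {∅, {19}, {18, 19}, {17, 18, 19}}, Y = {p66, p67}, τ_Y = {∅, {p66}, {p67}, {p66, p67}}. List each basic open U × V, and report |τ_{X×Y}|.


Basis B = {∅ × ∅, {19} × {p66}, {19} × {p67}, {18, 19} × {p66}, {18, 19} × {p67}, {19} × {p66, p67}, {17, 18, 19} × {p66}, {17, 18, 19} × {p67}, {18, 19} × {p66, p67}, {17, 18, 19} × {p66, p67}}; |τ_{X×Y}| = 16.

Enumerate products U × V with U ∈ τ_X, V ∈ τ_Y (deduplicated):
  ∅ × ∅ = {} (∅)
  {19} × {p66} = {(19,p66)}
  {19} × {p67} = {(19,p67)}
  {18, 19} × {p66} = {(18,p66), (19,p66)}
  {18, 19} × {p67} = {(18,p67), (19,p67)}
  {19} × {p66, p67} = {(19,p66), (19,p67)}
  {17, 18, 19} × {p66} = {(17,p66), (18,p66), (19,p66)}
  {17, 18, 19} × {p67} = {(17,p67), (18,p67), (19,p67)}
  {18, 19} × {p66, p67} = {(18,p66), (18,p67), (19,p66), (19,p67)}
  {17, 18, 19} × {p66, p67} = {(17,p66), (17,p67), (18,p66), (18,p67), (19,p66), (19,p67)}
These 10 distinct sets form the basis B.
Close under arbitrary unions to get τ_{X×Y}; counting gives |τ_{X×Y}| = 16.


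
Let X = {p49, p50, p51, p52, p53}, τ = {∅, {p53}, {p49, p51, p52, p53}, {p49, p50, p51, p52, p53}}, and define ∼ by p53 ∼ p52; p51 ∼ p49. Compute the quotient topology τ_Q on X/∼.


X/∼ = {[p49=p51], [p50], [p52=p53]}; |τ_Q| = 3.

Equivalence classes: [p49=p51], [p50], [p52=p53].
Quotient map π: X → X/∼ sends p49 ↦ [p49=p51], p50 ↦ [p50], p51 ↦ [p49=p51], p52 ↦ [p52=p53], p53 ↦ [p52=p53].
For each subset V ⊆ X/∼, compute π^{-1}(V) ⊆ X and check whether π^{-1}(V) ∈ τ. V is open in τ_Q iff π^{-1}(V) ∈ τ.
  V = {}: π^{-1}(V) = ∅ ∈ τ ✓.
  V = {[p49=p51]}: π^{-1}(V) = {p49, p51} ∉ τ ✗.
  V = {[p50]}: π^{-1}(V) = {p50} ∉ τ ✗.
  V = {[p49=p51], [p50]}: π^{-1}(V) = {p49, p50, p51} ∉ τ ✗.
  V = {[p52=p53]}: π^{-1}(V) = {p52, p53} ∉ τ ✗.
  V = {[p49=p51], [p52=p53]}: π^{-1}(V) = {p49, p51, p52, p53} ∈ τ ✓.
  V = {[p50], [p52=p53]}: π^{-1}(V) = {p50, p52, p53} ∉ τ ✗.
  V = {[p49=p51], [p50], [p52=p53]}: π^{-1}(V) = {p49, p50, p51, p52, p53} ∈ τ ✓.
Open sets in the quotient: τ_Q = {{}, {[p49=p51], [p52=p53]}, {[p49=p51], [p50], [p52=p53]}} (3 elements).


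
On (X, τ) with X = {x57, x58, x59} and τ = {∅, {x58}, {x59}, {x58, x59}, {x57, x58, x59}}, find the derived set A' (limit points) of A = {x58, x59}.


A' = {x57}

For each x ∈ X, list the open sets U ∈ τ with x ∈ U, then check whether U ∩ (A ∖ {x}) ≠ ∅ for every such U.
  x = x57: opens ∋ x are {x57, x58, x59}; each meets A ∖ {x57}, so x IS a limit point.
  x = x58: open {x58} ∋ x has {x58} ∩ (A ∖ {x58}) = ∅, so x is NOT a limit point.
  x = x59: open {x59} ∋ x has {x59} ∩ (A ∖ {x59}) = ∅, so x is NOT a limit point.
Collecting: A' = {x57}.


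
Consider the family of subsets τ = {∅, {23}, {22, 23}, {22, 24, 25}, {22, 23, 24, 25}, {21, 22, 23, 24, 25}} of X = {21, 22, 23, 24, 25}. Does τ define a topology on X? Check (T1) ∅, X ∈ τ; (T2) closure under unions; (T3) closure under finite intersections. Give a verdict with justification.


τ is NOT a topology on X.

Axiom (T1): ∅ ∈ τ? Yes; X ∈ τ? Yes.
Axiom (T2/T3): check pairwise unions and intersections of members of τ.
Counterexample for (T3): {22, 23} ∩ {22, 24, 25} = {22} ∉ τ. Therefore τ is NOT a topology.


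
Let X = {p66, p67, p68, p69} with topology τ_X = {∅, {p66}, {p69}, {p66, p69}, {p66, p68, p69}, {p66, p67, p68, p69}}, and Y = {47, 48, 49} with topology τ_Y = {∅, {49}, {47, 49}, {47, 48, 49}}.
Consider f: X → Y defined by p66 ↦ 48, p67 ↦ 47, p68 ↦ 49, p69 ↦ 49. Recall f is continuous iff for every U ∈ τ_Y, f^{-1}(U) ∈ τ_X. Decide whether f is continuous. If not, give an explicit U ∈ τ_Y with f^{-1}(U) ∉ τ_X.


f is NOT continuous.

Compute f^{-1}(U) for each U ∈ τ_Y:
  U = ∅: f^{-1}(U) = ∅ ∈ τ_X ✓.
  U = {49}: f^{-1}(U) = {p68, p69} ∉ τ_X ✗.
  U = {47, 49}: f^{-1}(U) = {p67, p68, p69} ∉ τ_X ✗.
  U = {47, 48, 49}: f^{-1}(U) = {p66, p67, p68, p69} ∈ τ_X ✓.
Found U = {49} with f^{-1}(U) = {p68, p69} not in τ_X. Therefore f is NOT continuous.
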